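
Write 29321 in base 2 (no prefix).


29321 = 111001010001001 in binary

111001010001001


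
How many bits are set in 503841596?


0b11110000010000000001100111100 has 11 set bits

11


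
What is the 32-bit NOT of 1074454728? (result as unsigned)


~0b1000000000010101110000011001000 = 0b10111111111101010001111100110111 = 3220512567 (32-bit unsigned)

3220512567


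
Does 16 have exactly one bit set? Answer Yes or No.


0b10000. Only one bit set => Yes

Yes


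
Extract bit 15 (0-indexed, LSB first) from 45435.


0b1011000101111011, position 15 = 1

1


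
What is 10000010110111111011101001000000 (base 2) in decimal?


10000010110111111011101001000000 in decimal = 2195700288

2195700288


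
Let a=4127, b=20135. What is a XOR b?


4127 ^ 20135 = 24248

24248


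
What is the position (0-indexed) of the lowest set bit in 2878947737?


0b10101011100110010100000110011001. Lowest set bit at position 0

0


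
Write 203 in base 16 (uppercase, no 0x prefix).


203 = CB hex

CB


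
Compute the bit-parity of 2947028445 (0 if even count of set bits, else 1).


0b10101111101010000001010111011101 has 18 ones => parity 0

0


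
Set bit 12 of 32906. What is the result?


32906 | (1 << 12) = 32906 | 4096 = 37002

37002


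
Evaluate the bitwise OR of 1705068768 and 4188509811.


0b1100101101000010100100011100000 | 0b11111001101001111001011001110011 = 0b11111101101001111101111011110011 = 4255637235

4255637235


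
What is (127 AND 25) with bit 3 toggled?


Step 1: 127 & 25 = 25
Step 2: 25 ^ (1 << 3) = 25 ^ 8 = 17

17


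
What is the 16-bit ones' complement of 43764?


43764 ^ 65535 = 21771

21771


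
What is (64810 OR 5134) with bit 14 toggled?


Step 1: 64810 | 5134 = 64814
Step 2: 64814 ^ (1 << 14) = 64814 ^ 16384 = 48430

48430


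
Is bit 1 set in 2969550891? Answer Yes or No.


0b10110000111111111100000000101011, bit 1 = 1. Yes

Yes


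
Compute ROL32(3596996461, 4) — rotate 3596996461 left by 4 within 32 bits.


Rotate 0b11010110011001011100111101101101 left by 4 (32-bit) = 0b1100110010111001111011011011101 = 1717368541

1717368541


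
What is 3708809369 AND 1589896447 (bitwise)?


0b11011101000011111111000010011001 & 0b1011110110000111110010011111111 = 0b1011100000000111110000010011001 = 1543757977

1543757977


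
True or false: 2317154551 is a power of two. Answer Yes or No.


0b10001010000111001111100011110111. Multiple bits set => No

No


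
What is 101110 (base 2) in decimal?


101110 in decimal = 46

46


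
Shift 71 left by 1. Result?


0b1000111 << 1 = 0b10001110 = 142

142


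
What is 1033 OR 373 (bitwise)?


0b10000001001 | 0b101110101 = 0b10101111101 = 1405

1405


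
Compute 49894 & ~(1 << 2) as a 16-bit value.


49894 & ~(1 << 2) = 49890

49890


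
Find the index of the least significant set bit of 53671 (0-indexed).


0b1101000110100111. Lowest set bit at position 0

0


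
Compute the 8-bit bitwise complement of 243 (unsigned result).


~0b11110011 = 0b1100 = 12 (8-bit unsigned)

12


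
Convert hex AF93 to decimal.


AF93 hex = 44947 decimal

44947


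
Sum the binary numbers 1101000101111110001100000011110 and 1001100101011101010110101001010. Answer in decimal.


1101000101111110001100000011110 + 1001100101011101010110101001010 = 10110101011011011100010101101000 = 3043870056

3043870056


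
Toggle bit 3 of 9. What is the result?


9 ^ (1 << 3) = 9 ^ 8 = 1

1


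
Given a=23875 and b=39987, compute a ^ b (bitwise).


23875 ^ 39987 = 49520

49520


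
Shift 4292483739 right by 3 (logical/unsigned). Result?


0b11111111110110100001101010011011 >> 3 = 0b11111111110110100001101010011 = 536560467

536560467


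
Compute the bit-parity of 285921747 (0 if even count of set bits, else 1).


0b10001000010101101000111010011 has 13 ones => parity 1

1


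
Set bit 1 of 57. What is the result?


57 | (1 << 1) = 57 | 2 = 59

59


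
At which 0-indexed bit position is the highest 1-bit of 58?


0b111010. Highest set bit at position 5

5


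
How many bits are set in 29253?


0b111001001000101 has 7 set bits

7


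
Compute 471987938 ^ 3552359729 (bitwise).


0b11100001000011111011011100010 ^ 0b11010011101111001011010100110001 = 0b11001111100111010100001111010011 = 3483190227

3483190227


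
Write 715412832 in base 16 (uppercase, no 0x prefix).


715412832 = 2AA45560 hex

2AA45560


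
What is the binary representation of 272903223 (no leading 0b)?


272903223 = 10000010001000010110000110111 in binary

10000010001000010110000110111


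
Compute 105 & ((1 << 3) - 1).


105 & 7 = 1

1


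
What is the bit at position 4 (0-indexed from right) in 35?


0b100011, position 4 = 0

0


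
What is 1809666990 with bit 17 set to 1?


1809666990 | (1 << 17) = 1809666990 | 131072 = 1809798062

1809798062


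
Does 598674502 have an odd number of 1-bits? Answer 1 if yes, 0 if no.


0b100011101011110000110001000110 has 14 ones => parity 0

0


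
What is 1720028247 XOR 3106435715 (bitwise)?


0b1100110100001011000110001010111 ^ 0b10111001001010000111001010000011 = 0b11011111101011011111111011010100 = 3752722132

3752722132


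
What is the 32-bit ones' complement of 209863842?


209863842 ^ 4294967295 = 4085103453

4085103453


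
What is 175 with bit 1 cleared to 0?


175 & ~(1 << 1) = 173

173


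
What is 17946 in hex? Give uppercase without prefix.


17946 = 461A hex

461A


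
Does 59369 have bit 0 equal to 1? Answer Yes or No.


0b1110011111101001, bit 0 = 1. Yes

Yes


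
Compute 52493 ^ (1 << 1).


52493 ^ (1 << 1) = 52493 ^ 2 = 52495

52495


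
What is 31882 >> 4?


0b111110010001010 >> 4 = 0b11111001000 = 1992

1992


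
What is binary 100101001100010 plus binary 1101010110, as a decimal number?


100101001100010 + 1101010110 = 100110110111000 = 19896

19896


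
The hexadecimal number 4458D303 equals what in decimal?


4458D303 hex = 1146671875 decimal

1146671875


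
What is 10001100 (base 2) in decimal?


10001100 in decimal = 140

140


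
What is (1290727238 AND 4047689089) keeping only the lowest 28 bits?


Step 1: 1290727238 & 4047689089 = 1078117632
Step 2: 1078117632 & 268435455 = 4375808

4375808


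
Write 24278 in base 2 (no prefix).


24278 = 101111011010110 in binary

101111011010110


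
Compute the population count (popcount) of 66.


0b1000010 has 2 set bits

2


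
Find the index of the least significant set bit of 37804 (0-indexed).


0b1001001110101100. Lowest set bit at position 2

2


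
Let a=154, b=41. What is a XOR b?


154 ^ 41 = 179

179


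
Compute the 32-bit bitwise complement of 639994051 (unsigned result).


~0b100110001001011000100011000011 = 0b11011001110110100111011100111100 = 3654973244 (32-bit unsigned)

3654973244


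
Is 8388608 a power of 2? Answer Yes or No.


0b100000000000000000000000. Only one bit set => Yes

Yes


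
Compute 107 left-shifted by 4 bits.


0b1101011 << 4 = 0b11010110000 = 1712

1712


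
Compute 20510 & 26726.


0b101000000011110 & 0b110100001100110 = 0b100000000000110 = 16390

16390


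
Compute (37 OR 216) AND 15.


Step 1: 37 | 216 = 253
Step 2: 253 & 15 = 13

13


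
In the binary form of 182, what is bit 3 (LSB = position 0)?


0b10110110, position 3 = 0

0


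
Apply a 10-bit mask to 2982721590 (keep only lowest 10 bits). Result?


2982721590 & 1023 = 54

54


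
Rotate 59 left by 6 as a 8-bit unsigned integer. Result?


Rotate 0b111011 left by 6 (8-bit) = 0b11001110 = 206

206


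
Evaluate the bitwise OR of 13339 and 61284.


0b11010000011011 | 0b1110111101100100 = 0b1111111101111111 = 65407

65407


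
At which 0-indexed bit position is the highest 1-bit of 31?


0b11111. Highest set bit at position 4

4


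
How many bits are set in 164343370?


0b1001110010111010111001001010 has 15 set bits

15


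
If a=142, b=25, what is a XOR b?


142 ^ 25 = 151

151


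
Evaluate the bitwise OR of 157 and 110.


0b10011101 | 0b1101110 = 0b11111111 = 255

255


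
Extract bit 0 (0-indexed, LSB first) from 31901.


0b111110010011101, position 0 = 1

1


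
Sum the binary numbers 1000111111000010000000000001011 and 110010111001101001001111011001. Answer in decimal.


1000111111000010000000000001011 + 110010111001101001001111011001 = 1111010110001111001001111100100 = 2059899876

2059899876


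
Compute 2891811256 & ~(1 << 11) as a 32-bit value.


2891811256 & ~(1 << 11) = 2891809208

2891809208


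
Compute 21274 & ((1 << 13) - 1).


21274 & 8191 = 4890

4890


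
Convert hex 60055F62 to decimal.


60055F62 hex = 1610964834 decimal

1610964834


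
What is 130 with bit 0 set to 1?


130 | (1 << 0) = 130 | 1 = 131

131


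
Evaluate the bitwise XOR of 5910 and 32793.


0b1011100010110 ^ 0b1000000000011001 = 0b1001011100001111 = 38671

38671


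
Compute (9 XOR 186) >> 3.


Step 1: 9 ^ 186 = 179
Step 2: 179 >> 3 = 22

22


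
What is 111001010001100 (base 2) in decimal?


111001010001100 in decimal = 29324

29324


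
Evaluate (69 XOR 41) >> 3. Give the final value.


Step 1: 69 ^ 41 = 108
Step 2: 108 >> 3 = 13

13


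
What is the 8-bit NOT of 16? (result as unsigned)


~0b10000 = 0b11101111 = 239 (8-bit unsigned)

239


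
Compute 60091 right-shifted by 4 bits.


0b1110101010111011 >> 4 = 0b111010101011 = 3755

3755


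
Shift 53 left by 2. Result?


0b110101 << 2 = 0b11010100 = 212

212


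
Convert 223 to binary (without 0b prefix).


223 = 11011111 in binary

11011111


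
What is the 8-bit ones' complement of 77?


77 ^ 255 = 178

178


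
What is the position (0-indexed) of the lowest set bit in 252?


0b11111100. Lowest set bit at position 2

2


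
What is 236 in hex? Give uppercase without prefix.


236 = EC hex

EC


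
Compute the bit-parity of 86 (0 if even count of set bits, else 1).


0b1010110 has 4 ones => parity 0

0


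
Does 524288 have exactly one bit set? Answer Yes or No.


0b10000000000000000000. Only one bit set => Yes

Yes


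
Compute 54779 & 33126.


0b1101010111111011 & 0b1000000101100110 = 0b1000000101100010 = 33122

33122


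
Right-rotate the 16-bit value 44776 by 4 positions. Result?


Rotate 0b1010111011101000 right by 4 (16-bit) = 0b1000101011101110 = 35566

35566


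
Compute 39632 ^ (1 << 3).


39632 ^ (1 << 3) = 39632 ^ 8 = 39640

39640


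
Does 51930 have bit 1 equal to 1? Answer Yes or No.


0b1100101011011010, bit 1 = 1. Yes

Yes


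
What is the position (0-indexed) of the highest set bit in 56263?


0b1101101111000111. Highest set bit at position 15

15


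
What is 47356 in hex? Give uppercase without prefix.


47356 = B8FC hex

B8FC


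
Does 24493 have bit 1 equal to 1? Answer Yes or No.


0b101111110101101, bit 1 = 0. No

No


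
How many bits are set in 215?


0b11010111 has 6 set bits

6


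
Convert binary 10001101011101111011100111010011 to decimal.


10001101011101111011100111010011 in decimal = 2373433811

2373433811


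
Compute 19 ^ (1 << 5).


19 ^ (1 << 5) = 19 ^ 32 = 51

51


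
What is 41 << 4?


0b101001 << 4 = 0b1010010000 = 656

656


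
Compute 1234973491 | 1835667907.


0b1001001100111000011001100110011 | 0b1101101011010100001000111000011 = 0b1101101111111100011001111110011 = 1845375987

1845375987


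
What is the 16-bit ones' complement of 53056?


53056 ^ 65535 = 12479

12479


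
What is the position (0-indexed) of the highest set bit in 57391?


0b1110000000101111. Highest set bit at position 15

15


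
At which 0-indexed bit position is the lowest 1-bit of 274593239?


0b10000010111011111010111010111. Lowest set bit at position 0

0


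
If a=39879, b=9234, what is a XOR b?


39879 ^ 9234 = 49109

49109


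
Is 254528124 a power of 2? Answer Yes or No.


0b1111001010111100101001111100. Multiple bits set => No

No


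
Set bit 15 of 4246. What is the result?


4246 | (1 << 15) = 4246 | 32768 = 37014

37014


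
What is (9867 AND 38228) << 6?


Step 1: 9867 & 38228 = 1024
Step 2: 1024 << 6 = 65536

65536


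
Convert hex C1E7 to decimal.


C1E7 hex = 49639 decimal

49639


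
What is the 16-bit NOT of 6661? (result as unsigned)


~0b1101000000101 = 0b1110010111111010 = 58874 (16-bit unsigned)

58874


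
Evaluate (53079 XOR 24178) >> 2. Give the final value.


Step 1: 53079 ^ 24178 = 37157
Step 2: 37157 >> 2 = 9289

9289


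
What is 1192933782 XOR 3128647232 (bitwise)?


0b1000111000110101011100110010110 ^ 0b10111010011110110101111001000000 = 0b11111101011000011110011111010110 = 4251051990

4251051990


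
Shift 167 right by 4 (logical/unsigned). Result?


0b10100111 >> 4 = 0b1010 = 10

10


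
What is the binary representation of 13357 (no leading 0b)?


13357 = 11010000101101 in binary

11010000101101


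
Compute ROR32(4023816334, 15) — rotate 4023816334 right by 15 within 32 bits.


Rotate 0b11101111110101101001000010001110 right by 15 (32-bit) = 0b100001000111011101111110101101 = 555605933

555605933


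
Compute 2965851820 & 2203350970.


0b10110000110001110100111010101100 & 0b10000011010101000111011110111010 = 0b10000000010001000100011010101000 = 2151958184

2151958184


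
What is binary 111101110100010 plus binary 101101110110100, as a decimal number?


111101110100010 + 101101110110100 = 1101011101010110 = 55126

55126


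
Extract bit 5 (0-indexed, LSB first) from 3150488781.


0b10111011110010001010010011001101, position 5 = 0

0


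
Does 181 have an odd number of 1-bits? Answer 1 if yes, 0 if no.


0b10110101 has 5 ones => parity 1

1


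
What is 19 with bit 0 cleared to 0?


19 & ~(1 << 0) = 18

18


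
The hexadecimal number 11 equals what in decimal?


11 hex = 17 decimal

17


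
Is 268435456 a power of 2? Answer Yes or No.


0b10000000000000000000000000000. Only one bit set => Yes

Yes


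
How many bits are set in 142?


0b10001110 has 4 set bits

4


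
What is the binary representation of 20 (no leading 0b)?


20 = 10100 in binary

10100


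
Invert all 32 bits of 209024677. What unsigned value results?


209024677 ^ 4294967295 = 4085942618

4085942618


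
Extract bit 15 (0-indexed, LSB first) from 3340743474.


0b11000111000111111011001100110010, position 15 = 1

1


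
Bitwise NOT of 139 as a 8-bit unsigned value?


~0b10001011 = 0b1110100 = 116 (8-bit unsigned)

116


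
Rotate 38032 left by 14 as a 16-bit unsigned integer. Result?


Rotate 0b1001010010010000 left by 14 (16-bit) = 0b10010100100100 = 9508

9508


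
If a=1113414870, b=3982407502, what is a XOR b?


1113414870 ^ 3982407502 = 2936269720

2936269720


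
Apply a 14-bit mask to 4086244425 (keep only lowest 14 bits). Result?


4086244425 & 16383 = 9289

9289


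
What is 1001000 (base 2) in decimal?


1001000 in decimal = 72

72


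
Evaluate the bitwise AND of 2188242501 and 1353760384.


0b10000010011011011110111001000101 & 0b1010000101100001011111010000000 = 0b1000001010111000000000 = 2141696

2141696


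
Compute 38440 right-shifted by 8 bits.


0b1001011000101000 >> 8 = 0b10010110 = 150

150


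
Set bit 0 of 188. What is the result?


188 | (1 << 0) = 188 | 1 = 189

189


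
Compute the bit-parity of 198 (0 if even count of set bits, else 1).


0b11000110 has 4 ones => parity 0

0


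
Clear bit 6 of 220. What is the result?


220 & ~(1 << 6) = 156

156


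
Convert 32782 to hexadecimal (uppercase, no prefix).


32782 = 800E hex

800E


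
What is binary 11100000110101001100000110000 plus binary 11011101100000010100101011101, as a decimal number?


11100000110101001100000110000 + 11011101100000010100101011101 = 110111110010101100000110001101 = 936034701

936034701


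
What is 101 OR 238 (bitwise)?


0b1100101 | 0b11101110 = 0b11101111 = 239

239


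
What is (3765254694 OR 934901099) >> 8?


Step 1: 3765254694 | 934901099 = 4160585583
Step 2: 4160585583 >> 8 = 16252287

16252287


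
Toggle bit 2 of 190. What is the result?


190 ^ (1 << 2) = 190 ^ 4 = 186

186


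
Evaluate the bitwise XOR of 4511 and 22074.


0b1000110011111 ^ 0b101011000111010 = 0b100011110100101 = 18341

18341


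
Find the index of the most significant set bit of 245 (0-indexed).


0b11110101. Highest set bit at position 7

7


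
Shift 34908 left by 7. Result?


0b1000100001011100 << 7 = 0b10001000010111000000000 = 4468224

4468224


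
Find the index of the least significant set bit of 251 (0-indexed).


0b11111011. Lowest set bit at position 0

0


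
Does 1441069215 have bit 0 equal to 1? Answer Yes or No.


0b1010101111001001111100010011111, bit 0 = 1. Yes

Yes


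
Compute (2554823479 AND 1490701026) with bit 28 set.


Step 1: 2554823479 & 1490701026 = 406979106
Step 2: 406979106 | (1 << 28) = 406979106 | 268435456 = 406979106

406979106


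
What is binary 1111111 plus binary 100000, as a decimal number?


1111111 + 100000 = 10011111 = 159

159


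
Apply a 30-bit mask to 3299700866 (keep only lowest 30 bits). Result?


3299700866 & 1073741823 = 78475394

78475394


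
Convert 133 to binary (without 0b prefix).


133 = 10000101 in binary

10000101


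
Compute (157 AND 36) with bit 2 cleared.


Step 1: 157 & 36 = 4
Step 2: 4 & ~(1 << 2) = 0

0


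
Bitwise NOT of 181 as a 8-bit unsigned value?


~0b10110101 = 0b1001010 = 74 (8-bit unsigned)

74


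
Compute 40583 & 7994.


0b1001111010000111 & 0b1111100111010 = 0b1111000000010 = 7682

7682


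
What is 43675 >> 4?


0b1010101010011011 >> 4 = 0b101010101001 = 2729

2729


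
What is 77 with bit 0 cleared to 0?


77 & ~(1 << 0) = 76

76


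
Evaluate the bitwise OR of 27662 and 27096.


0b110110000001110 | 0b110100111011000 = 0b110110111011110 = 28126

28126


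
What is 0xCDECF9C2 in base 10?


CDECF9C2 hex = 3454859714 decimal

3454859714


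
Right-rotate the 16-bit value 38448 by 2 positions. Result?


Rotate 0b1001011000110000 right by 2 (16-bit) = 0b10010110001100 = 9612

9612


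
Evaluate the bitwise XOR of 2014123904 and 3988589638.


0b1111000000011010001011110000000 ^ 0b11101101101111010000110001000110 = 0b10010101101100000001101111000110 = 2511346630

2511346630


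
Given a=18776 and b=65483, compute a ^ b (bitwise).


18776 ^ 65483 = 46739

46739


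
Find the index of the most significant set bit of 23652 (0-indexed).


0b101110001100100. Highest set bit at position 14

14


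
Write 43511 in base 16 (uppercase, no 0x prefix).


43511 = A9F7 hex

A9F7


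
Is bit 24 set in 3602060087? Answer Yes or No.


0b11010110101100110001001100110111, bit 24 = 0. No

No


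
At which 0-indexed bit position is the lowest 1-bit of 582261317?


0b100010101101001001101001000101. Lowest set bit at position 0

0


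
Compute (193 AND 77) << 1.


Step 1: 193 & 77 = 65
Step 2: 65 << 1 = 130

130


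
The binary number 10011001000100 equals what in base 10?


10011001000100 in decimal = 9796

9796


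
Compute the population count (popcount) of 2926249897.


0b10101110011010110000011110101001 has 17 set bits

17


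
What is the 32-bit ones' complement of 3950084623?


3950084623 ^ 4294967295 = 344882672

344882672


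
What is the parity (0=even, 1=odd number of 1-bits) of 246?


0b11110110 has 6 ones => parity 0

0


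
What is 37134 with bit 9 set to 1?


37134 | (1 << 9) = 37134 | 512 = 37646

37646


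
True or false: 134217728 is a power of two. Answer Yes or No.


0b1000000000000000000000000000. Only one bit set => Yes

Yes


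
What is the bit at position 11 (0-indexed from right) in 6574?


0b1100110101110, position 11 = 1

1


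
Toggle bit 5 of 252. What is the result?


252 ^ (1 << 5) = 252 ^ 32 = 220

220


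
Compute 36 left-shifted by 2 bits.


0b100100 << 2 = 0b10010000 = 144

144


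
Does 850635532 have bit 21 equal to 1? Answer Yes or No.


0b110010101100111010101100001100, bit 21 = 1. Yes

Yes


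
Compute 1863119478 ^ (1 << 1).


1863119478 ^ (1 << 1) = 1863119478 ^ 2 = 1863119476

1863119476


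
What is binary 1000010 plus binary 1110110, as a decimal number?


1000010 + 1110110 = 10111000 = 184

184


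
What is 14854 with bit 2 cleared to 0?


14854 & ~(1 << 2) = 14850

14850


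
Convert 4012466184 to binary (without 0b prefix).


4012466184 = 11101111001010010110000000001000 in binary

11101111001010010110000000001000


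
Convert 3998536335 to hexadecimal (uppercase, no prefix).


3998536335 = EE54D28F hex

EE54D28F


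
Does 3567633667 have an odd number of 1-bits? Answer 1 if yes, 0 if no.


0b11010100101001011100010100000011 has 14 ones => parity 0

0


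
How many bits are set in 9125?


0b10001110100101 has 7 set bits

7


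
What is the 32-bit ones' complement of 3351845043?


3351845043 ^ 4294967295 = 943122252

943122252


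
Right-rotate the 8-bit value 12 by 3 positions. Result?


Rotate 0b1100 right by 3 (8-bit) = 0b10000001 = 129

129


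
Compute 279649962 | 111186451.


0b10000101010110001111010101010 | 0b110101000001001001000010011 = 0b10110101010111001111010111011 = 380346043

380346043


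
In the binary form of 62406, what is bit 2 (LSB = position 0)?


0b1111001111000110, position 2 = 1

1


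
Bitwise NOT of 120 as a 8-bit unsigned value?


~0b1111000 = 0b10000111 = 135 (8-bit unsigned)

135


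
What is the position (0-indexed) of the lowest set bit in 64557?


0b1111110000101101. Lowest set bit at position 0

0


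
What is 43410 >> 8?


0b1010100110010010 >> 8 = 0b10101001 = 169

169


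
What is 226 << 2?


0b11100010 << 2 = 0b1110001000 = 904

904


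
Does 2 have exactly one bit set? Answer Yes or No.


0b10. Only one bit set => Yes

Yes


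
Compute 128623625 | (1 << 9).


128623625 | (1 << 9) = 128623625 | 512 = 128624137

128624137


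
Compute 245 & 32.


0b11110101 & 0b100000 = 0b100000 = 32

32


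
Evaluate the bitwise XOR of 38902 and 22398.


0b1001011111110110 ^ 0b101011101111110 = 0b1100000010001000 = 49288

49288


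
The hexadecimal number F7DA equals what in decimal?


F7DA hex = 63450 decimal

63450


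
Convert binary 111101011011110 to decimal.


111101011011110 in decimal = 31454

31454


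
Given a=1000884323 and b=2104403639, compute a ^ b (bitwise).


1000884323 ^ 2104403639 = 1187442388

1187442388


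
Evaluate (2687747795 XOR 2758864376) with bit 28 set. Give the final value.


Step 1: 2687747795 ^ 2758864376 = 71510827
Step 2: 71510827 | (1 << 28) = 71510827 | 268435456 = 339946283

339946283


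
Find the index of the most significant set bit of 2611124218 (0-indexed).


0b10011011101000101001011111111010. Highest set bit at position 31

31


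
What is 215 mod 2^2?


215 & 3 = 3

3


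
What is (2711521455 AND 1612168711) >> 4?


Step 1: 2711521455 & 1612168711 = 538347527
Step 2: 538347527 >> 4 = 33646720

33646720


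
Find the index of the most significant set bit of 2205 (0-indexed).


0b100010011101. Highest set bit at position 11

11


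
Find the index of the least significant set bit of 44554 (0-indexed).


0b1010111000001010. Lowest set bit at position 1

1


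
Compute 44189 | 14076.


0b1010110010011101 | 0b11011011111100 = 0b1011111011111101 = 48893

48893


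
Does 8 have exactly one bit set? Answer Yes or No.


0b1000. Only one bit set => Yes

Yes


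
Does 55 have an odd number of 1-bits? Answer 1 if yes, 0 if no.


0b110111 has 5 ones => parity 1

1


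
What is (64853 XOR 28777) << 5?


Step 1: 64853 ^ 28777 = 36156
Step 2: 36156 << 5 = 1156992

1156992


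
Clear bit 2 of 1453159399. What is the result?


1453159399 & ~(1 << 2) = 1453159395

1453159395


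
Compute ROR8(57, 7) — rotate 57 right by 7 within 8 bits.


Rotate 0b111001 right by 7 (8-bit) = 0b1110010 = 114

114


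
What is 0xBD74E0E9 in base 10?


BD74E0E9 hex = 3178553577 decimal

3178553577


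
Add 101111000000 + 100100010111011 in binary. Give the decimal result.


101111000000 + 100100010111011 = 101010001111011 = 21627

21627


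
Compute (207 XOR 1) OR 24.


Step 1: 207 ^ 1 = 206
Step 2: 206 | 24 = 222

222


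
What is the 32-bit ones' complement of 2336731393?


2336731393 ^ 4294967295 = 1958235902

1958235902


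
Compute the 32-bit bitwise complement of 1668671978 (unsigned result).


~0b1100011011101011110100111101010 = 0b10011100100010100001011000010101 = 2626295317 (32-bit unsigned)

2626295317


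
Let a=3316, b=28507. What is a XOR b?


3316 ^ 28507 = 25519

25519


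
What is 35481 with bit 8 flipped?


35481 ^ (1 << 8) = 35481 ^ 256 = 35737

35737


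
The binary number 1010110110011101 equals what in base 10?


1010110110011101 in decimal = 44445

44445


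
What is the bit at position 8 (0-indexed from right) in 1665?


0b11010000001, position 8 = 0

0


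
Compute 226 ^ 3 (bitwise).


0b11100010 ^ 0b11 = 0b11100001 = 225

225


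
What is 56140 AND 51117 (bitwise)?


0b1101101101001100 & 0b1100011110101101 = 0b1100001100001100 = 49932

49932


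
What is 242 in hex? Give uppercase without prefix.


242 = F2 hex

F2


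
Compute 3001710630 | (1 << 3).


3001710630 | (1 << 3) = 3001710630 | 8 = 3001710638

3001710638


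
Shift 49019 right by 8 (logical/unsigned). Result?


0b1011111101111011 >> 8 = 0b10111111 = 191

191


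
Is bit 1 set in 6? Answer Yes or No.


0b110, bit 1 = 1. Yes

Yes


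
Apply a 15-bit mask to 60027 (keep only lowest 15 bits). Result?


60027 & 32767 = 27259

27259


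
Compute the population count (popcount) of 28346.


0b110111010111010 has 10 set bits

10


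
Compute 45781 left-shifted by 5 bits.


0b1011001011010101 << 5 = 0b101100101101010100000 = 1464992

1464992


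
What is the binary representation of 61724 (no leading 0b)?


61724 = 1111000100011100 in binary

1111000100011100


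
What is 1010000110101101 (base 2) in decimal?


1010000110101101 in decimal = 41389

41389


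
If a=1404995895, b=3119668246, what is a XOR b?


1404995895 ^ 3119668246 = 3930903841

3930903841


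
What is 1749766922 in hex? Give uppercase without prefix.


1749766922 = 684B530A hex

684B530A


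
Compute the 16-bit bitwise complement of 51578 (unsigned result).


~0b1100100101111010 = 0b11011010000101 = 13957 (16-bit unsigned)

13957


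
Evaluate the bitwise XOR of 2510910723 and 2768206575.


0b10010101101010010111010100000011 ^ 0b10100100111111110111101011101111 = 0b110001010101100000111111101100 = 827723756

827723756


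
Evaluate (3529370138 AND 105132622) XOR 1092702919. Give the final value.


Step 1: 3529370138 & 105132622 = 38019594
Step 2: 38019594 ^ 1092702919 = 1130721485

1130721485


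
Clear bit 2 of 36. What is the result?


36 & ~(1 << 2) = 32

32


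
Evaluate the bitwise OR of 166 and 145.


0b10100110 | 0b10010001 = 0b10110111 = 183

183


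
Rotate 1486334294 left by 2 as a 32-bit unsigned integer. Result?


Rotate 0b1011000100101111010100101010110 left by 2 (32-bit) = 0b1100010010111101010010101011001 = 1650369881

1650369881


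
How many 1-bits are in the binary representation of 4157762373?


0b11110111110100100110101101000101 has 19 set bits

19


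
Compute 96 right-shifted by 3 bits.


0b1100000 >> 3 = 0b1100 = 12

12


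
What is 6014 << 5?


0b1011101111110 << 5 = 0b101110111111000000 = 192448

192448


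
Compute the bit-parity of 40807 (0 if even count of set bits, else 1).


0b1001111101100111 has 11 ones => parity 1

1


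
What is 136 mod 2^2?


136 & 3 = 0

0


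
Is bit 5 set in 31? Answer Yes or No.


0b11111, bit 5 = 0. No

No


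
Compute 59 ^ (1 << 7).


59 ^ (1 << 7) = 59 ^ 128 = 187

187


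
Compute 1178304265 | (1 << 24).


1178304265 | (1 << 24) = 1178304265 | 16777216 = 1195081481

1195081481


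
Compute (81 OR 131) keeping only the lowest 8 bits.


Step 1: 81 | 131 = 211
Step 2: 211 & 255 = 211

211


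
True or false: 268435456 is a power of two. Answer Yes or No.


0b10000000000000000000000000000. Only one bit set => Yes

Yes


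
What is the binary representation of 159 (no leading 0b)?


159 = 10011111 in binary

10011111


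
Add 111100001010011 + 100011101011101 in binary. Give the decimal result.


111100001010011 + 100011101011101 = 1011111110110000 = 49072

49072


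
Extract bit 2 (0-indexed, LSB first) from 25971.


0b110010101110011, position 2 = 0

0


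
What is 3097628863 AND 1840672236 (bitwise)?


0b10111000101000100001000010111111 & 0b1101101101101100110110111101100 = 0b101000101000100000000010101100 = 681705644

681705644


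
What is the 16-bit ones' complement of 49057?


49057 ^ 65535 = 16478

16478


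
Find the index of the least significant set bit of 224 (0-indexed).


0b11100000. Lowest set bit at position 5

5


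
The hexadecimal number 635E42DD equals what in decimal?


635E42DD hex = 1667121885 decimal

1667121885


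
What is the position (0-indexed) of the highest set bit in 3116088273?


0b10111001101110111011101111010001. Highest set bit at position 31

31


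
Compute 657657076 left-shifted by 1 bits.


0b100111001100110000110011110100 << 1 = 0b1001110011001100001100111101000 = 1315314152

1315314152


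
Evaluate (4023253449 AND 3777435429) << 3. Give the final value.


Step 1: 4023253449 & 3777435429 = 3775205633
Step 2: 3775205633 << 3 = 30201645064

30201645064


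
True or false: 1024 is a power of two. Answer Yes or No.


0b10000000000. Only one bit set => Yes

Yes


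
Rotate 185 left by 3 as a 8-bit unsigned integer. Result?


Rotate 0b10111001 left by 3 (8-bit) = 0b11001101 = 205

205


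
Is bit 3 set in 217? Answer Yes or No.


0b11011001, bit 3 = 1. Yes

Yes


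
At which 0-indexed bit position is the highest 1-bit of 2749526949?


0b10100011111000100111001110100101. Highest set bit at position 31

31


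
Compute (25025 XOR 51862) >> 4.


Step 1: 25025 ^ 51862 = 43863
Step 2: 43863 >> 4 = 2741

2741


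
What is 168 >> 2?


0b10101000 >> 2 = 0b101010 = 42

42


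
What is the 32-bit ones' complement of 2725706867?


2725706867 ^ 4294967295 = 1569260428

1569260428


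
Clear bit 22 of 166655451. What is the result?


166655451 & ~(1 << 22) = 162461147

162461147


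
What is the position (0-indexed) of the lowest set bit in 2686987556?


0b10100000001010000010110100100100. Lowest set bit at position 2

2


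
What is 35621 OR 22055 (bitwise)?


0b1000101100100101 | 0b101011000100111 = 0b1101111100100111 = 57127

57127


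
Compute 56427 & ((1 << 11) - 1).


56427 & 2047 = 1131

1131


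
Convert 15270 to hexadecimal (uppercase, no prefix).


15270 = 3BA6 hex

3BA6


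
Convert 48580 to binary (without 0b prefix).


48580 = 1011110111000100 in binary

1011110111000100


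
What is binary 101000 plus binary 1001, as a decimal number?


101000 + 1001 = 110001 = 49

49


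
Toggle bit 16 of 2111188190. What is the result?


2111188190 ^ (1 << 16) = 2111188190 ^ 65536 = 2111253726

2111253726


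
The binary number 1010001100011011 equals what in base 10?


1010001100011011 in decimal = 41755

41755


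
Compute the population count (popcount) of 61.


0b111101 has 5 set bits

5


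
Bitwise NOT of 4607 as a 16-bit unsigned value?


~0b1000111111111 = 0b1110111000000000 = 60928 (16-bit unsigned)

60928


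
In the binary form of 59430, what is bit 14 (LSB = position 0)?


0b1110100000100110, position 14 = 1

1


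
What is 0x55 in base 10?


55 hex = 85 decimal

85


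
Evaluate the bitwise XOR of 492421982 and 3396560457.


0b11101010110011100001101011110 ^ 0b11001010011100110110011001001001 = 0b11010111001010101010010100010111 = 3609896215

3609896215


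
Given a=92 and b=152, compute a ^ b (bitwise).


92 ^ 152 = 196

196


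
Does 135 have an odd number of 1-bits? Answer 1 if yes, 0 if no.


0b10000111 has 4 ones => parity 0

0


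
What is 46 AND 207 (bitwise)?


0b101110 & 0b11001111 = 0b1110 = 14

14


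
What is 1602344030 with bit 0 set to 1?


1602344030 | (1 << 0) = 1602344030 | 1 = 1602344031

1602344031


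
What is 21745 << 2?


0b101010011110001 << 2 = 0b10101001111000100 = 86980

86980


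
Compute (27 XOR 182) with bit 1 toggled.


Step 1: 27 ^ 182 = 173
Step 2: 173 ^ (1 << 1) = 173 ^ 2 = 175

175


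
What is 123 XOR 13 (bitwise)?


0b1111011 ^ 0b1101 = 0b1110110 = 118

118


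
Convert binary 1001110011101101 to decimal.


1001110011101101 in decimal = 40173

40173


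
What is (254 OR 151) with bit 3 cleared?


Step 1: 254 | 151 = 255
Step 2: 255 & ~(1 << 3) = 247

247


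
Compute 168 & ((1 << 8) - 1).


168 & 255 = 168

168


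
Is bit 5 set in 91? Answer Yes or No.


0b1011011, bit 5 = 0. No

No


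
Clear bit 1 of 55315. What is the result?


55315 & ~(1 << 1) = 55313

55313


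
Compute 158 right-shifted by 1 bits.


0b10011110 >> 1 = 0b1001111 = 79

79


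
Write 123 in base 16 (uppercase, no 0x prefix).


123 = 7B hex

7B


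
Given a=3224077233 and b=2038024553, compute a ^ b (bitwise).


3224077233 ^ 2038024553 = 3109178072

3109178072


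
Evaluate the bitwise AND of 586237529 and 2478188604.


0b100010111100010100011001011001 & 0b10010011101101100010100000111100 = 0b10101100000000000000011000 = 45088792

45088792


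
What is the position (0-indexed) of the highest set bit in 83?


0b1010011. Highest set bit at position 6

6


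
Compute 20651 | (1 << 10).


20651 | (1 << 10) = 20651 | 1024 = 21675

21675


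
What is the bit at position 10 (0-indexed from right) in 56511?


0b1101110010111111, position 10 = 1

1


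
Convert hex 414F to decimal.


414F hex = 16719 decimal

16719


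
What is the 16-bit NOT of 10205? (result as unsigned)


~0b10011111011101 = 0b1101100000100010 = 55330 (16-bit unsigned)

55330


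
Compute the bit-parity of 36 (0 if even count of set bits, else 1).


0b100100 has 2 ones => parity 0

0


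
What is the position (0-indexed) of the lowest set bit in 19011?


0b100101001000011. Lowest set bit at position 0

0


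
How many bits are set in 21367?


0b101001101110111 has 10 set bits

10


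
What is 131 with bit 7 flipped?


131 ^ (1 << 7) = 131 ^ 128 = 3

3


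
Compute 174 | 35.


0b10101110 | 0b100011 = 0b10101111 = 175

175


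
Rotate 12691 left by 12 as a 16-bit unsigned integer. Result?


Rotate 0b11000110010011 left by 12 (16-bit) = 0b11001100011001 = 13081

13081


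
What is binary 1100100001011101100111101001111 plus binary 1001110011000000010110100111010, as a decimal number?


1100100001011101100111101001111 + 1001110011000000010110100111010 = 10110010100011101111110010001001 = 2995715209

2995715209


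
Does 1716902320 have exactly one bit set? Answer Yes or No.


0b1100110010101011101100110110000. Multiple bits set => No

No


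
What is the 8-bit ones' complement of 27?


27 ^ 255 = 228

228


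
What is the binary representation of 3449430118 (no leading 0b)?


3449430118 = 11001101100110100010000001100110 in binary

11001101100110100010000001100110


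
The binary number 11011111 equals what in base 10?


11011111 in decimal = 223

223


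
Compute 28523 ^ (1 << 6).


28523 ^ (1 << 6) = 28523 ^ 64 = 28459

28459


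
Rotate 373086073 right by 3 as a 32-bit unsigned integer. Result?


Rotate 0b10110001111001101011101111001 right by 3 (32-bit) = 0b100010110001111001101011101111 = 583506671

583506671


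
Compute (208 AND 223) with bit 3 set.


Step 1: 208 & 223 = 208
Step 2: 208 | (1 << 3) = 208 | 8 = 216

216


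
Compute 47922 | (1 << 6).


47922 | (1 << 6) = 47922 | 64 = 47986

47986


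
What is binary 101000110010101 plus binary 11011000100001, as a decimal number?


101000110010101 + 11011000100001 = 1000011110110110 = 34742

34742


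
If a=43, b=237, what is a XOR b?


43 ^ 237 = 198

198


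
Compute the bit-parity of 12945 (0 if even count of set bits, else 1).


0b11001010010001 has 6 ones => parity 0

0


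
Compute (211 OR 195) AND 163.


Step 1: 211 | 195 = 211
Step 2: 211 & 163 = 131

131


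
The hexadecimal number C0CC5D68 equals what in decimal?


C0CC5D68 hex = 3234618728 decimal

3234618728


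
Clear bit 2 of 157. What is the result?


157 & ~(1 << 2) = 153

153


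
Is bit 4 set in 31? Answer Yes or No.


0b11111, bit 4 = 1. Yes

Yes


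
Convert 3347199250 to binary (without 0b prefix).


3347199250 = 11000111100000100011010100010010 in binary

11000111100000100011010100010010


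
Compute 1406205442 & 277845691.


0b1010011110100001111111000000010 & 0b10000100011111001011010111011 = 0b10000100000001001011000000010 = 276862466

276862466


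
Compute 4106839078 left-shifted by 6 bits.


0b11110100110010010110010000100110 << 6 = 0b11110100110010010110010000100110000000 = 262837700992

262837700992


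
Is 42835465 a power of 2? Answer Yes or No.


0b10100011011001111000001001. Multiple bits set => No

No


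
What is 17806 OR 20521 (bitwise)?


0b100010110001110 | 0b101000000101001 = 0b101010110101111 = 21935

21935


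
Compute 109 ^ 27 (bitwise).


0b1101101 ^ 0b11011 = 0b1110110 = 118

118


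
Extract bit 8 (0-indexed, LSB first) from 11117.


0b10101101101101, position 8 = 1

1


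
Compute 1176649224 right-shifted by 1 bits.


0b1000110001000100011111000001000 >> 1 = 0b100011000100010001111100000100 = 588324612

588324612


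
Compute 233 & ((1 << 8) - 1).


233 & 255 = 233

233


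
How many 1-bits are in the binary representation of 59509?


0b1110100001110101 has 9 set bits

9


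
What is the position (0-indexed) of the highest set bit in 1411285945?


0b1010100000111101000001110111001. Highest set bit at position 30

30


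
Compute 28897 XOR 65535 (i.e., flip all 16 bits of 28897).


28897 ^ 65535 = 36638

36638


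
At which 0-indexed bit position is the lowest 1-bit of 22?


0b10110. Lowest set bit at position 1

1


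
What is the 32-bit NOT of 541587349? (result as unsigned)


~0b100000010001111111011110010101 = 0b11011111101110000000100001101010 = 3753379946 (32-bit unsigned)

3753379946
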